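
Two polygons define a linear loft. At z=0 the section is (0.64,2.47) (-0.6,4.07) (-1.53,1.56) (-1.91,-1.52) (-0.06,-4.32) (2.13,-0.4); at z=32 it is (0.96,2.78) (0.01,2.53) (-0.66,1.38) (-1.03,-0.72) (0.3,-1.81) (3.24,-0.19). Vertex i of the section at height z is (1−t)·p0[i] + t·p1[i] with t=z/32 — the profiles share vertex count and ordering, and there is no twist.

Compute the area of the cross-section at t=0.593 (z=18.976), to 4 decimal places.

Area at t=0.593: 14.3782

Cross-section at t=0.593: each vertex is (1-t)·p0[i] + t·p1[i].
  v1: (1-0.593)·(0.64,2.47) + 0.593·(0.96,2.78) = (0.8298,2.6538)
  v2: (1-0.593)·(-0.6,4.07) + 0.593·(0.01,2.53) = (-0.2383,3.1568)
  v3: (1-0.593)·(-1.53,1.56) + 0.593·(-0.66,1.38) = (-1.0141,1.4533)
  v4: (1-0.593)·(-1.91,-1.52) + 0.593·(-1.03,-0.72) = (-1.3882,-1.0456)
  v5: (1-0.593)·(-0.06,-4.32) + 0.593·(0.3,-1.81) = (0.1535,-2.8316)
  v6: (1-0.593)·(2.13,-0.4) + 0.593·(3.24,-0.19) = (2.7882,-0.2755)
Shoelace sum Σ(x_i·y_{i+1} − x_{i+1}·y_i):
  i=1: 0.8298·3.1568 − -0.2383·2.6538 = +3.2517 (running +3.2517)
  i=2: -0.2383·1.4533 − -1.0141·3.1568 = +2.8550 (running +6.1067)
  i=3: -1.0141·-1.0456 − -1.3882·1.4533 = +3.0777 (running +9.1844)
  i=4: -1.3882·-2.8316 − 0.1535·-1.0456 = +4.0912 (running +13.2755)
  i=5: 0.1535·-0.2755 − 2.7882·-2.8316 = +7.8528 (running +21.1283)
  i=6: 2.7882·2.6538 − 0.8298·-0.2755 = +7.6281 (running +28.7564)
Area = |Σ|/2 = |28.7564|/2 = 14.3782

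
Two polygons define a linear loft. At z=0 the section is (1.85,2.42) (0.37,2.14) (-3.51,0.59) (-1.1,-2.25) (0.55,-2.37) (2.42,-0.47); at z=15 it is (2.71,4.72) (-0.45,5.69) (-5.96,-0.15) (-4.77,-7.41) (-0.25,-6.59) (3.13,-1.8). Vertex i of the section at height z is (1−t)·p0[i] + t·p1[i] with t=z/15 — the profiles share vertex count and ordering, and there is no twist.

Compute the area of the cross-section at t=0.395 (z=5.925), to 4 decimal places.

Area at t=0.395: 38.2856

Cross-section at t=0.395: each vertex is (1-t)·p0[i] + t·p1[i].
  v1: (1-0.395)·(1.85,2.42) + 0.395·(2.71,4.72) = (2.1897,3.3285)
  v2: (1-0.395)·(0.37,2.14) + 0.395·(-0.45,5.69) = (0.0461,3.5423)
  v3: (1-0.395)·(-3.51,0.59) + 0.395·(-5.96,-0.15) = (-4.4778,0.2977)
  v4: (1-0.395)·(-1.1,-2.25) + 0.395·(-4.77,-7.41) = (-2.5496,-4.2882)
  v5: (1-0.395)·(0.55,-2.37) + 0.395·(-0.25,-6.59) = (0.2340,-4.0369)
  v6: (1-0.395)·(2.42,-0.47) + 0.395·(3.13,-1.8) = (2.7005,-0.9954)
Shoelace sum Σ(x_i·y_{i+1} − x_{i+1}·y_i):
  i=1: 2.1897·3.5423 − 0.0461·3.3285 = +7.6030 (running +7.6030)
  i=2: 0.0461·0.2977 − -4.4778·3.5423 = +15.8750 (running +23.4781)
  i=3: -4.4778·-4.2882 − -2.5496·0.2977 = +19.9605 (running +43.4386)
  i=4: -2.5496·-4.0369 − 0.2340·-4.2882 = +11.2961 (running +54.7347)
  i=5: 0.2340·-0.9954 − 2.7005·-4.0369 = +10.6685 (running +65.4032)
  i=6: 2.7005·3.3285 − 2.1897·-0.9954 = +11.1680 (running +76.5712)
Area = |Σ|/2 = |76.5712|/2 = 38.2856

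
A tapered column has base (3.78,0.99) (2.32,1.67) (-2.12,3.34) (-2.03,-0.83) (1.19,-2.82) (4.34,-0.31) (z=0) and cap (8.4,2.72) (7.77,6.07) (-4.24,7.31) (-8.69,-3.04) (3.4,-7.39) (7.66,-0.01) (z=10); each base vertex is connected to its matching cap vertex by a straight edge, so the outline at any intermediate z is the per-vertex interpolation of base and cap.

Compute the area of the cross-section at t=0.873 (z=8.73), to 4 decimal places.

Area at t=0.873: 144.6989

Cross-section at t=0.873: each vertex is (1-t)·p0[i] + t·p1[i].
  v1: (1-0.873)·(3.78,0.99) + 0.873·(8.4,2.72) = (7.8133,2.5003)
  v2: (1-0.873)·(2.32,1.67) + 0.873·(7.77,6.07) = (7.0778,5.5112)
  v3: (1-0.873)·(-2.12,3.34) + 0.873·(-4.24,7.31) = (-3.9708,6.8058)
  v4: (1-0.873)·(-2.03,-0.83) + 0.873·(-8.69,-3.04) = (-7.8442,-2.7593)
  v5: (1-0.873)·(1.19,-2.82) + 0.873·(3.4,-7.39) = (3.1193,-6.8096)
  v6: (1-0.873)·(4.34,-0.31) + 0.873·(7.66,-0.01) = (7.2384,-0.0481)
Shoelace sum Σ(x_i·y_{i+1} − x_{i+1}·y_i):
  i=1: 7.8133·5.5112 − 7.0778·2.5003 = +25.3638 (running +25.3638)
  i=2: 7.0778·6.8058 − -3.9708·5.5112 = +70.0542 (running +95.4179)
  i=3: -3.9708·-2.7593 − -7.8442·6.8058 = +64.3426 (running +159.7606)
  i=4: -7.8442·-6.8096 − 3.1193·-2.7593 = +62.0231 (running +221.7836)
  i=5: 3.1193·-0.0481 − 7.2384·-6.8096 = +49.1404 (running +270.9240)
  i=6: 7.2384·2.5003 − 7.8133·-0.0481 = +18.4738 (running +289.3978)
Area = |Σ|/2 = |289.3978|/2 = 144.6989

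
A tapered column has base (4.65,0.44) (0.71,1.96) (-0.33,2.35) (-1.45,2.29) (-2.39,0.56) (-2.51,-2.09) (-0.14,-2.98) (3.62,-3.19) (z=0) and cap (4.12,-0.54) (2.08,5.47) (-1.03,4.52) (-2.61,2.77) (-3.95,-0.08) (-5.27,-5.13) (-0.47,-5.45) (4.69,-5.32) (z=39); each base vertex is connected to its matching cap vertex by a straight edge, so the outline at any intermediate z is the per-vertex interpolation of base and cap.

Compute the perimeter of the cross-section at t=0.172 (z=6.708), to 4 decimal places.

Cross-section at t=0.172: each vertex is (1-t)·p0[i] + t·p1[i].
  v1: (1-0.172)·(4.65,0.44) + 0.172·(4.12,-0.54) = (4.5588,0.2714)
  v2: (1-0.172)·(0.71,1.96) + 0.172·(2.08,5.47) = (0.9456,2.5637)
  v3: (1-0.172)·(-0.33,2.35) + 0.172·(-1.03,4.52) = (-0.4504,2.7232)
  v4: (1-0.172)·(-1.45,2.29) + 0.172·(-2.61,2.77) = (-1.6495,2.3726)
  v5: (1-0.172)·(-2.39,0.56) + 0.172·(-3.95,-0.08) = (-2.6583,0.4499)
  v6: (1-0.172)·(-2.51,-2.09) + 0.172·(-5.27,-5.13) = (-2.9847,-2.6129)
  v7: (1-0.172)·(-0.14,-2.98) + 0.172·(-0.47,-5.45) = (-0.1968,-3.4048)
  v8: (1-0.172)·(3.62,-3.19) + 0.172·(4.69,-5.32) = (3.8040,-3.5564)
Perimeter = Σ |v_{i+1} − v_i|:
  edge 1→2: √(-3.6132² + 2.2923²) = 4.2790 (running 4.2790)
  edge 2→3: √(-1.3960² + 0.1595²) = 1.4051 (running 5.6841)
  edge 3→4: √(-1.1991² + -0.3507²) = 1.2493 (running 6.9335)
  edge 4→5: √(-1.0088² + -1.9226²) = 2.1712 (running 9.1047)
  edge 5→6: √(-0.3264² + -3.0628²) = 3.0801 (running 12.1848)
  edge 6→7: √(2.7880² + -0.7920²) = 2.8983 (running 15.0831)
  edge 7→8: √(4.0008² + -0.1515²) = 4.0037 (running 19.0868)
  edge 8→1: √(0.7548² + 3.8278²) = 3.9015 (running 22.9883)
Perimeter = 22.9883

Perimeter at t=0.172: 22.9883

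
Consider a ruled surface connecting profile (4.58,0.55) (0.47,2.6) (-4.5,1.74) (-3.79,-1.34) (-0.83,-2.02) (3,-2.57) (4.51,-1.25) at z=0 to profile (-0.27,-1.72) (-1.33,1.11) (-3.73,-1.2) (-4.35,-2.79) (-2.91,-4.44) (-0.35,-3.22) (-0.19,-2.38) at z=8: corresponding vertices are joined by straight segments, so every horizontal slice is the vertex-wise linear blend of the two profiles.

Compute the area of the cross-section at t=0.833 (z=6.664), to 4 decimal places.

Area at t=0.833: 16.6926

Cross-section at t=0.833: each vertex is (1-t)·p0[i] + t·p1[i].
  v1: (1-0.833)·(4.58,0.55) + 0.833·(-0.27,-1.72) = (0.5400,-1.3409)
  v2: (1-0.833)·(0.47,2.6) + 0.833·(-1.33,1.11) = (-1.0294,1.3588)
  v3: (1-0.833)·(-4.5,1.74) + 0.833·(-3.73,-1.2) = (-3.8586,-0.7090)
  v4: (1-0.833)·(-3.79,-1.34) + 0.833·(-4.35,-2.79) = (-4.2565,-2.5478)
  v5: (1-0.833)·(-0.83,-2.02) + 0.833·(-2.91,-4.44) = (-2.5626,-4.0359)
  v6: (1-0.833)·(3,-2.57) + 0.833·(-0.35,-3.22) = (0.2095,-3.1115)
  v7: (1-0.833)·(4.51,-1.25) + 0.833·(-0.19,-2.38) = (0.5949,-2.1913)
Shoelace sum Σ(x_i·y_{i+1} − x_{i+1}·y_i):
  i=1: 0.5400·1.3588 − -1.0294·-1.3409 = -0.6466 (running -0.6466)
  i=2: -1.0294·-0.7090 − -3.8586·1.3588 = +5.9730 (running +5.3264)
  i=3: -3.8586·-2.5478 − -4.2565·-0.7090 = +6.8132 (running +12.1396)
  i=4: -4.2565·-4.0359 − -2.5626·-2.5478 = +10.6493 (running +22.7889)
  i=5: -2.5626·-3.1115 − 0.2095·-4.0359 = +8.8188 (running +31.6078)
  i=6: 0.2095·-2.1913 − 0.5949·-3.1115 = +1.3920 (running +32.9998)
  i=7: 0.5949·-1.3409 − 0.5400·-2.1913 = +0.3855 (running +33.3853)
Area = |Σ|/2 = |33.3853|/2 = 16.6926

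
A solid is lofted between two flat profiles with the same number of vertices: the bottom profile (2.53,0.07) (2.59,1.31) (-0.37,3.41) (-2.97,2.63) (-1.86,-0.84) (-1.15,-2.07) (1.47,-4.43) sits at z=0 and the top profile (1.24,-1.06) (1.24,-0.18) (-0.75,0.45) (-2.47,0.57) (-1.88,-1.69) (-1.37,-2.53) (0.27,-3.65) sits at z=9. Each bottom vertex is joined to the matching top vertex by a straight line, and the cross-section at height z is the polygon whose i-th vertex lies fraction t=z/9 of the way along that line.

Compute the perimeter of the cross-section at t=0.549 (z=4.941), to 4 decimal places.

Cross-section at t=0.549: each vertex is (1-t)·p0[i] + t·p1[i].
  v1: (1-0.549)·(2.53,0.07) + 0.549·(1.24,-1.06) = (1.8218,-0.5504)
  v2: (1-0.549)·(2.59,1.31) + 0.549·(1.24,-0.18) = (1.8488,0.4920)
  v3: (1-0.549)·(-0.37,3.41) + 0.549·(-0.75,0.45) = (-0.5786,1.7850)
  v4: (1-0.549)·(-2.97,2.63) + 0.549·(-2.47,0.57) = (-2.6955,1.4991)
  v5: (1-0.549)·(-1.86,-0.84) + 0.549·(-1.88,-1.69) = (-1.8710,-1.3066)
  v6: (1-0.549)·(-1.15,-2.07) + 0.549·(-1.37,-2.53) = (-1.2708,-2.3225)
  v7: (1-0.549)·(1.47,-4.43) + 0.549·(0.27,-3.65) = (0.8112,-4.0018)
Perimeter = Σ |v_{i+1} − v_i|:
  edge 1→2: √(0.0271² + 1.0424²) = 1.0427 (running 1.0427)
  edge 2→3: √(-2.4275² + 1.2930²) = 2.7503 (running 3.7931)
  edge 3→4: √(-2.1169² + -0.2859²) = 2.1361 (running 5.9292)
  edge 4→5: √(0.8245² + -2.8057²) = 2.9244 (running 8.8535)
  edge 5→6: √(0.6002² + -1.0159²) = 1.1799 (running 10.0335)
  edge 6→7: √(2.0820² + -1.6792²) = 2.6748 (running 12.7082)
  edge 7→1: √(1.0106² + 3.4514²) = 3.5963 (running 16.3046)
Perimeter = 16.3046

Perimeter at t=0.549: 16.3046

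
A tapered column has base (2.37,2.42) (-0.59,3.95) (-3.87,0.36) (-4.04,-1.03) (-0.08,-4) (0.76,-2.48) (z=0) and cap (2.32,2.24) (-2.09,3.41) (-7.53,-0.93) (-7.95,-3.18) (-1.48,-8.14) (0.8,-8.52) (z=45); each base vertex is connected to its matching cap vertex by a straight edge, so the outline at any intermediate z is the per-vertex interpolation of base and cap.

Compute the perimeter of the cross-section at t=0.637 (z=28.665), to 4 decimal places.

Cross-section at t=0.637: each vertex is (1-t)·p0[i] + t·p1[i].
  v1: (1-0.637)·(2.37,2.42) + 0.637·(2.32,2.24) = (2.3381,2.3053)
  v2: (1-0.637)·(-0.59,3.95) + 0.637·(-2.09,3.41) = (-1.5455,3.6060)
  v3: (1-0.637)·(-3.87,0.36) + 0.637·(-7.53,-0.93) = (-6.2014,-0.4617)
  v4: (1-0.637)·(-4.04,-1.03) + 0.637·(-7.95,-3.18) = (-6.5307,-2.3996)
  v5: (1-0.637)·(-0.08,-4) + 0.637·(-1.48,-8.14) = (-0.9718,-6.6372)
  v6: (1-0.637)·(0.76,-2.48) + 0.637·(0.8,-8.52) = (0.7855,-6.3275)
Perimeter = Σ |v_{i+1} − v_i|:
  edge 1→2: √(-3.8836² + 1.3007²) = 4.0957 (running 4.0957)
  edge 2→3: √(-4.6559² + -4.0678²) = 6.1826 (running 10.2782)
  edge 3→4: √(-0.3293² + -1.9378²) = 1.9656 (running 12.2438)
  edge 4→5: √(5.5589² + -4.2376²) = 6.9899 (running 19.2337)
  edge 5→6: √(1.7573² + 0.3097²) = 1.7844 (running 21.0181)
  edge 6→1: √(1.5527² + 8.6328²) = 8.7713 (running 29.7894)
Perimeter = 29.7894

Perimeter at t=0.637: 29.7894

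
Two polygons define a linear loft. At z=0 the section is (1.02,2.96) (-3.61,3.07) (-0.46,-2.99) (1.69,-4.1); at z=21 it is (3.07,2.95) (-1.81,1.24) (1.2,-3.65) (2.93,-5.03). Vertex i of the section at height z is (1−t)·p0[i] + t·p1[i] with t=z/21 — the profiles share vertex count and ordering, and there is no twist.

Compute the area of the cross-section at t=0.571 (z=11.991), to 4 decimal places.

Cross-section at t=0.571: each vertex is (1-t)·p0[i] + t·p1[i].
  v1: (1-0.571)·(1.02,2.96) + 0.571·(3.07,2.95) = (2.1905,2.9543)
  v2: (1-0.571)·(-3.61,3.07) + 0.571·(-1.81,1.24) = (-2.5822,2.0251)
  v3: (1-0.571)·(-0.46,-2.99) + 0.571·(1.2,-3.65) = (0.4879,-3.3669)
  v4: (1-0.571)·(1.69,-4.1) + 0.571·(2.93,-5.03) = (2.3980,-4.6310)
Shoelace sum Σ(x_i·y_{i+1} − x_{i+1}·y_i):
  i=1: 2.1905·2.0251 − -2.5822·2.9543 = +12.0646 (running +12.0646)
  i=2: -2.5822·-3.3669 − 0.4879·2.0251 = +7.7060 (running +19.7705)
  i=3: 0.4879·-4.6310 − 2.3980·-3.3669 = +5.8146 (running +25.5851)
  i=4: 2.3980·2.9543 − 2.1905·-4.6310 = +17.2290 (running +42.8141)
Area = |Σ|/2 = |42.8141|/2 = 21.4071

Area at t=0.571: 21.4071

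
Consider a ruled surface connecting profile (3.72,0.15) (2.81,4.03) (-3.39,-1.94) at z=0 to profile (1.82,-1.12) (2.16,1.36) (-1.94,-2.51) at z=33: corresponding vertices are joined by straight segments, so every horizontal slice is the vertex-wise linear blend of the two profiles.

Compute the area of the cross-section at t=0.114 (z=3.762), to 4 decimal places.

Cross-section at t=0.114: each vertex is (1-t)·p0[i] + t·p1[i].
  v1: (1-0.114)·(3.72,0.15) + 0.114·(1.82,-1.12) = (3.5034,0.0052)
  v2: (1-0.114)·(2.81,4.03) + 0.114·(2.16,1.36) = (2.7359,3.7256)
  v3: (1-0.114)·(-3.39,-1.94) + 0.114·(-1.94,-2.51) = (-3.2247,-2.0050)
Shoelace sum Σ(x_i·y_{i+1} − x_{i+1}·y_i):
  i=1: 3.5034·3.7256 − 2.7359·0.0052 = +13.0381 (running +13.0381)
  i=2: 2.7359·-2.0050 − -3.2247·3.7256 = +6.5286 (running +19.5666)
  i=3: -3.2247·0.0052 − 3.5034·-2.0050 = +7.0074 (running +26.5741)
Area = |Σ|/2 = |26.5741|/2 = 13.2870

Area at t=0.114: 13.2870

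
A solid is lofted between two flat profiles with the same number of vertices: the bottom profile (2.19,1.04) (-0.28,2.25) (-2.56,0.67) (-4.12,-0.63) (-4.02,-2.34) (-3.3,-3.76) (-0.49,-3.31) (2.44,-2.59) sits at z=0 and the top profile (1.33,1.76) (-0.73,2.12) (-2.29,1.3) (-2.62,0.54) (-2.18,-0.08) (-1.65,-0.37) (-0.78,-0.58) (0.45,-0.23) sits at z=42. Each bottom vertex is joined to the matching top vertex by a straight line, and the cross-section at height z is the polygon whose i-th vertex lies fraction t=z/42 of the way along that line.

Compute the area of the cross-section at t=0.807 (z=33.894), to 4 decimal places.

Cross-section at t=0.807: each vertex is (1-t)·p0[i] + t·p1[i].
  v1: (1-0.807)·(2.19,1.04) + 0.807·(1.33,1.76) = (1.4960,1.6210)
  v2: (1-0.807)·(-0.28,2.25) + 0.807·(-0.73,2.12) = (-0.6431,2.1451)
  v3: (1-0.807)·(-2.56,0.67) + 0.807·(-2.29,1.3) = (-2.3421,1.1784)
  v4: (1-0.807)·(-4.12,-0.63) + 0.807·(-2.62,0.54) = (-2.9095,0.3142)
  v5: (1-0.807)·(-4.02,-2.34) + 0.807·(-2.18,-0.08) = (-2.5351,-0.5162)
  v6: (1-0.807)·(-3.3,-3.76) + 0.807·(-1.65,-0.37) = (-1.9684,-1.0243)
  v7: (1-0.807)·(-0.49,-3.31) + 0.807·(-0.78,-0.58) = (-0.7240,-1.1069)
  v8: (1-0.807)·(2.44,-2.59) + 0.807·(0.45,-0.23) = (0.8341,-0.6855)
Shoelace sum Σ(x_i·y_{i+1} − x_{i+1}·y_i):
  i=1: 1.4960·2.1451 − -0.6431·1.6210 = +4.2516 (running +4.2516)
  i=2: -0.6431·1.1784 − -2.3421·2.1451 = +4.2661 (running +8.5177)
  i=3: -2.3421·0.3142 − -2.9095·1.1784 = +2.6927 (running +11.2104)
  i=4: -2.9095·-0.5162 − -2.5351·0.3142 = +2.2983 (running +13.5088)
  i=5: -2.5351·-1.0243 − -1.9684·-0.5162 = +1.5806 (running +15.0894)
  i=6: -1.9684·-1.1069 − -0.7240·-1.0243 = +1.4373 (running +16.5266)
  i=7: -0.7240·-0.6855 − 0.8341·-1.1069 = +1.4195 (running +17.9461)
  i=8: 0.8341·1.6210 − 1.4960·-0.6855 = +2.3775 (running +20.3237)
Area = |Σ|/2 = |20.3237|/2 = 10.1618

Area at t=0.807: 10.1618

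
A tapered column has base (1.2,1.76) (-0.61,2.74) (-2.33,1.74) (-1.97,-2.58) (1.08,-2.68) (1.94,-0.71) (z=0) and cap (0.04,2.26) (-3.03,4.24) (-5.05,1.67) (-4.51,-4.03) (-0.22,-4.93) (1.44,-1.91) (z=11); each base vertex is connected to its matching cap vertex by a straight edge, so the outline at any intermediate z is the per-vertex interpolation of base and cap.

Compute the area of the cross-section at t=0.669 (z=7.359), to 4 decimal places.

Area at t=0.669: 32.7345

Cross-section at t=0.669: each vertex is (1-t)·p0[i] + t·p1[i].
  v1: (1-0.669)·(1.2,1.76) + 0.669·(0.04,2.26) = (0.4240,2.0945)
  v2: (1-0.669)·(-0.61,2.74) + 0.669·(-3.03,4.24) = (-2.2290,3.7435)
  v3: (1-0.669)·(-2.33,1.74) + 0.669·(-5.05,1.67) = (-4.1497,1.6932)
  v4: (1-0.669)·(-1.97,-2.58) + 0.669·(-4.51,-4.03) = (-3.6693,-3.5501)
  v5: (1-0.669)·(1.08,-2.68) + 0.669·(-0.22,-4.93) = (0.2103,-4.1852)
  v6: (1-0.669)·(1.94,-0.71) + 0.669·(1.44,-1.91) = (1.6055,-1.5128)
Shoelace sum Σ(x_i·y_{i+1} − x_{i+1}·y_i):
  i=1: 0.4240·3.7435 − -2.2290·2.0945 = +6.2557 (running +6.2557)
  i=2: -2.2290·1.6932 − -4.1497·3.7435 = +11.7603 (running +18.0160)
  i=3: -4.1497·-3.5501 − -3.6693·1.6932 = +20.9443 (running +38.9602)
  i=4: -3.6693·-4.1852 − 0.2103·-3.5501 = +16.1033 (running +55.0636)
  i=5: 0.2103·-1.5128 − 1.6055·-4.1852 = +6.4013 (running +61.4649)
  i=6: 1.6055·2.0945 − 0.4240·-1.5128 = +4.0041 (running +65.4689)
Area = |Σ|/2 = |65.4689|/2 = 32.7345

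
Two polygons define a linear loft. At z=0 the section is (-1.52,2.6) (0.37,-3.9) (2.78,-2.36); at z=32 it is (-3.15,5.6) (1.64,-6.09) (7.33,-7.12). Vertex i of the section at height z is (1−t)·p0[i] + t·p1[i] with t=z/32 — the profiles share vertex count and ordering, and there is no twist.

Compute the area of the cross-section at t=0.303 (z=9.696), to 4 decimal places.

Cross-section at t=0.303: each vertex is (1-t)·p0[i] + t·p1[i].
  v1: (1-0.303)·(-1.52,2.6) + 0.303·(-3.15,5.6) = (-2.0139,3.5090)
  v2: (1-0.303)·(0.37,-3.9) + 0.303·(1.64,-6.09) = (0.7548,-4.5636)
  v3: (1-0.303)·(2.78,-2.36) + 0.303·(7.33,-7.12) = (4.1586,-3.8023)
Shoelace sum Σ(x_i·y_{i+1} − x_{i+1}·y_i):
  i=1: -2.0139·-4.5636 − 0.7548·3.5090 = +6.5419 (running +6.5419)
  i=2: 0.7548·-3.8023 − 4.1586·-4.5636 = +16.1083 (running +22.6502)
  i=3: 4.1586·3.5090 − -2.0139·-3.8023 = +6.9353 (running +29.5855)
Area = |Σ|/2 = |29.5855|/2 = 14.7928

Area at t=0.303: 14.7928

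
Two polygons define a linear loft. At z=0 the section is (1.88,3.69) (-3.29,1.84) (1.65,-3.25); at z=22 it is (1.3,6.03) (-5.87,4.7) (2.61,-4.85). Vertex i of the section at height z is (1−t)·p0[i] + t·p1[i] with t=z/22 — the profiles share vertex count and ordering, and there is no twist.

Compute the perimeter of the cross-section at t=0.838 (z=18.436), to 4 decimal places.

Perimeter at t=0.838: 29.1377

Cross-section at t=0.838: each vertex is (1-t)·p0[i] + t·p1[i].
  v1: (1-0.838)·(1.88,3.69) + 0.838·(1.3,6.03) = (1.3940,5.6509)
  v2: (1-0.838)·(-3.29,1.84) + 0.838·(-5.87,4.7) = (-5.4520,4.2367)
  v3: (1-0.838)·(1.65,-3.25) + 0.838·(2.61,-4.85) = (2.4545,-4.5908)
Perimeter = Σ |v_{i+1} − v_i|:
  edge 1→2: √(-6.8460² + -1.4142²) = 6.9906 (running 6.9906)
  edge 2→3: √(7.9065² + -8.8275²) = 11.8506 (running 18.8412)
  edge 3→1: √(-1.0605² + 10.2417²) = 10.2965 (running 29.1377)
Perimeter = 29.1377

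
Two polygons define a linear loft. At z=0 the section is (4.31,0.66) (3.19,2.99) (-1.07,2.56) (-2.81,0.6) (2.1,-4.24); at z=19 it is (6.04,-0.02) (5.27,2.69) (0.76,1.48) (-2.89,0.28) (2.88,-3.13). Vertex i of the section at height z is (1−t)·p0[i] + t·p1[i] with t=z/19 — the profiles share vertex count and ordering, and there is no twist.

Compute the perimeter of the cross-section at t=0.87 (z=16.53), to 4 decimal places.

Cross-section at t=0.87: each vertex is (1-t)·p0[i] + t·p1[i].
  v1: (1-0.87)·(4.31,0.66) + 0.87·(6.04,-0.02) = (5.8151,0.0684)
  v2: (1-0.87)·(3.19,2.99) + 0.87·(5.27,2.69) = (4.9996,2.7290)
  v3: (1-0.87)·(-1.07,2.56) + 0.87·(0.76,1.48) = (0.5221,1.6204)
  v4: (1-0.87)·(-2.81,0.6) + 0.87·(-2.89,0.28) = (-2.8796,0.3216)
  v5: (1-0.87)·(2.1,-4.24) + 0.87·(2.88,-3.13) = (2.7786,-3.2743)
Perimeter = Σ |v_{i+1} − v_i|:
  edge 1→2: √(-0.8155² + 2.6606²) = 2.7828 (running 2.7828)
  edge 2→3: √(-4.4775² + -1.1086²) = 4.6127 (running 7.3955)
  edge 3→4: √(-3.4017² + -1.2988²) = 3.6412 (running 11.0367)
  edge 4→5: √(5.6582² + -3.5959²) = 6.7042 (running 17.7408)
  edge 5→1: √(3.0365² + 3.3427²) = 4.5160 (running 22.2568)
Perimeter = 22.2568

Perimeter at t=0.87: 22.2568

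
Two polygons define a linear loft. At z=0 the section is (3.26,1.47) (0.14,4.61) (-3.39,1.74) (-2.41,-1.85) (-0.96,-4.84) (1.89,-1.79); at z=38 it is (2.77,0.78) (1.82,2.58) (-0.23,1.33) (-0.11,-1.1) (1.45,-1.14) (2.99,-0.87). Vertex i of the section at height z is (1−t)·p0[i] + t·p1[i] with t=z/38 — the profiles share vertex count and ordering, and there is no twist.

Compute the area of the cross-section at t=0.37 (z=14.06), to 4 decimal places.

Cross-section at t=0.37: each vertex is (1-t)·p0[i] + t·p1[i].
  v1: (1-0.37)·(3.26,1.47) + 0.37·(2.77,0.78) = (3.0787,1.2147)
  v2: (1-0.37)·(0.14,4.61) + 0.37·(1.82,2.58) = (0.7616,3.8589)
  v3: (1-0.37)·(-3.39,1.74) + 0.37·(-0.23,1.33) = (-2.2208,1.5883)
  v4: (1-0.37)·(-2.41,-1.85) + 0.37·(-0.11,-1.1) = (-1.5590,-1.5725)
  v5: (1-0.37)·(-0.96,-4.84) + 0.37·(1.45,-1.14) = (-0.0683,-3.4710)
  v6: (1-0.37)·(1.89,-1.79) + 0.37·(2.99,-0.87) = (2.2970,-1.4496)
Shoelace sum Σ(x_i·y_{i+1} − x_{i+1}·y_i):
  i=1: 3.0787·3.8589 − 0.7616·1.2147 = +10.9553 (running +10.9553)
  i=2: 0.7616·1.5883 − -2.2208·3.8589 = +9.7795 (running +20.7348)
  i=3: -2.2208·-1.5725 − -1.5590·1.5883 = +5.9684 (running +26.7031)
  i=4: -1.5590·-3.4710 − -0.0683·-1.5725 = +5.3039 (running +32.0070)
  i=5: -0.0683·-1.4496 − 2.2970·-3.4710 = +8.0719 (running +40.0789)
  i=6: 2.2970·1.2147 − 3.0787·-1.4496 = +7.2530 (running +47.3320)
Area = |Σ|/2 = |47.3320|/2 = 23.6660

Area at t=0.37: 23.6660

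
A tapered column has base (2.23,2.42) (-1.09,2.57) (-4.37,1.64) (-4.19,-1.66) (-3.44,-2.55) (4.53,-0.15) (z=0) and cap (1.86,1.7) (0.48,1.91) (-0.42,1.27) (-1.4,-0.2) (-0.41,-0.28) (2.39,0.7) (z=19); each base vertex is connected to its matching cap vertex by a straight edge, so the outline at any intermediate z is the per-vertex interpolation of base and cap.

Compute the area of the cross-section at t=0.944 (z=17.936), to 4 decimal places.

Area at t=0.944: 5.5890

Cross-section at t=0.944: each vertex is (1-t)·p0[i] + t·p1[i].
  v1: (1-0.944)·(2.23,2.42) + 0.944·(1.86,1.7) = (1.8807,1.7403)
  v2: (1-0.944)·(-1.09,2.57) + 0.944·(0.48,1.91) = (0.3921,1.9470)
  v3: (1-0.944)·(-4.37,1.64) + 0.944·(-0.42,1.27) = (-0.6412,1.2907)
  v4: (1-0.944)·(-4.19,-1.66) + 0.944·(-1.4,-0.2) = (-1.5562,-0.2818)
  v5: (1-0.944)·(-3.44,-2.55) + 0.944·(-0.41,-0.28) = (-0.5797,-0.4071)
  v6: (1-0.944)·(4.53,-0.15) + 0.944·(2.39,0.7) = (2.5098,0.6524)
Shoelace sum Σ(x_i·y_{i+1} − x_{i+1}·y_i):
  i=1: 1.8807·1.9470 − 0.3921·1.7403 = +2.9793 (running +2.9793)
  i=2: 0.3921·1.2907 − -0.6412·1.9470 = +1.7545 (running +4.7338)
  i=3: -0.6412·-0.2818 − -1.5562·1.2907 = +2.1893 (running +6.9231)
  i=4: -1.5562·-0.4071 − -0.5797·-0.2818 = +0.4702 (running +7.3934)
  i=5: -0.5797·0.6524 − 2.5098·-0.4071 = +0.6436 (running +8.0370)
  i=6: 2.5098·1.7403 − 1.8807·0.6524 = +3.1409 (running +11.1779)
Area = |Σ|/2 = |11.1779|/2 = 5.5890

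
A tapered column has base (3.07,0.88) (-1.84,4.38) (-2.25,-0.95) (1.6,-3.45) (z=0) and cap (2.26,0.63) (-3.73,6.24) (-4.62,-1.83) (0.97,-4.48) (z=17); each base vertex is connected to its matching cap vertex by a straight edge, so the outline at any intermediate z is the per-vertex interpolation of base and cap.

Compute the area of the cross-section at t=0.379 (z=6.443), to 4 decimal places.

Area at t=0.379: 30.4321

Cross-section at t=0.379: each vertex is (1-t)·p0[i] + t·p1[i].
  v1: (1-0.379)·(3.07,0.88) + 0.379·(2.26,0.63) = (2.7630,0.7853)
  v2: (1-0.379)·(-1.84,4.38) + 0.379·(-3.73,6.24) = (-2.5563,5.0849)
  v3: (1-0.379)·(-2.25,-0.95) + 0.379·(-4.62,-1.83) = (-3.1482,-1.2835)
  v4: (1-0.379)·(1.6,-3.45) + 0.379·(0.97,-4.48) = (1.3612,-3.8404)
Shoelace sum Σ(x_i·y_{i+1} − x_{i+1}·y_i):
  i=1: 2.7630·5.0849 − -2.5563·0.7853 = +16.0571 (running +16.0571)
  i=2: -2.5563·-1.2835 − -3.1482·5.0849 = +19.2896 (running +35.3467)
  i=3: -3.1482·-3.8404 − 1.3612·-1.2835 = +13.8375 (running +49.1843)
  i=4: 1.3612·0.7853 − 2.7630·-3.8404 = +11.6799 (running +60.8641)
Area = |Σ|/2 = |60.8641|/2 = 30.4321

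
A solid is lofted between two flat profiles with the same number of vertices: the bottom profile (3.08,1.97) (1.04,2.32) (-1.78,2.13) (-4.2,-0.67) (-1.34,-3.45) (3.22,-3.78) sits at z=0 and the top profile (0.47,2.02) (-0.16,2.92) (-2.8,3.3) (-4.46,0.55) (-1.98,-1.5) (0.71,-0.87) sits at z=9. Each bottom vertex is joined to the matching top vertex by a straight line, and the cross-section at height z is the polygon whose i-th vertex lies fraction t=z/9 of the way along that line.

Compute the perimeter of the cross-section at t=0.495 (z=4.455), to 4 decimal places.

Perimeter at t=0.495: 19.2381

Cross-section at t=0.495: each vertex is (1-t)·p0[i] + t·p1[i].
  v1: (1-0.495)·(3.08,1.97) + 0.495·(0.47,2.02) = (1.7881,1.9948)
  v2: (1-0.495)·(1.04,2.32) + 0.495·(-0.16,2.92) = (0.4460,2.6170)
  v3: (1-0.495)·(-1.78,2.13) + 0.495·(-2.8,3.3) = (-2.2849,2.7092)
  v4: (1-0.495)·(-4.2,-0.67) + 0.495·(-4.46,0.55) = (-4.3287,-0.0661)
  v5: (1-0.495)·(-1.34,-3.45) + 0.495·(-1.98,-1.5) = (-1.6568,-2.4848)
  v6: (1-0.495)·(3.22,-3.78) + 0.495·(0.71,-0.87) = (1.9776,-2.3396)
Perimeter = Σ |v_{i+1} − v_i|:
  edge 1→2: √(-1.3421² + 0.6222²) = 1.4793 (running 1.4793)
  edge 2→3: √(-2.7309² + 0.0922²) = 2.7325 (running 4.2117)
  edge 3→4: √(-2.0438² + -2.7753²) = 3.4466 (running 7.6584)
  edge 4→5: √(2.6719² + -2.4186²) = 3.6040 (running 11.2624)
  edge 5→6: √(3.6344² + 0.1452²) = 3.6372 (running 14.8996)
  edge 6→1: √(-0.1895² + 4.3343²) = 4.3384 (running 19.2381)
Perimeter = 19.2381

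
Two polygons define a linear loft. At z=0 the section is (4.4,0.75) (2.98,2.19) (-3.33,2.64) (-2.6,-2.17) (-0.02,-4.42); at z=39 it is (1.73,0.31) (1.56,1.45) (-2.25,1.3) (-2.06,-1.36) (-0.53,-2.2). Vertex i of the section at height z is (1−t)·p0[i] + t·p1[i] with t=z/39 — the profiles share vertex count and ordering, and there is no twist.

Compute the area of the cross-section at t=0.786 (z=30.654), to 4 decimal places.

Cross-section at t=0.786: each vertex is (1-t)·p0[i] + t·p1[i].
  v1: (1-0.786)·(4.4,0.75) + 0.786·(1.73,0.31) = (2.3014,0.4042)
  v2: (1-0.786)·(2.98,2.19) + 0.786·(1.56,1.45) = (1.8639,1.6084)
  v3: (1-0.786)·(-3.33,2.64) + 0.786·(-2.25,1.3) = (-2.4811,1.5868)
  v4: (1-0.786)·(-2.6,-2.17) + 0.786·(-2.06,-1.36) = (-2.1756,-1.5333)
  v5: (1-0.786)·(-0.02,-4.42) + 0.786·(-0.53,-2.2) = (-0.4209,-2.6751)
Shoelace sum Σ(x_i·y_{i+1} − x_{i+1}·y_i):
  i=1: 2.3014·1.6084 − 1.8639·0.4042 = +2.9481 (running +2.9481)
  i=2: 1.8639·1.5868 − -2.4811·1.6084 = +6.9481 (running +9.8962)
  i=3: -2.4811·-1.5333 − -2.1756·1.5868 = +7.2565 (running +17.1527)
  i=4: -2.1756·-2.6751 − -0.4209·-1.5333 = +5.1745 (running +22.3272)
  i=5: -0.4209·0.4042 − 2.3014·-2.6751 = +5.9863 (running +28.3135)
Area = |Σ|/2 = |28.3135|/2 = 14.1567

Area at t=0.786: 14.1567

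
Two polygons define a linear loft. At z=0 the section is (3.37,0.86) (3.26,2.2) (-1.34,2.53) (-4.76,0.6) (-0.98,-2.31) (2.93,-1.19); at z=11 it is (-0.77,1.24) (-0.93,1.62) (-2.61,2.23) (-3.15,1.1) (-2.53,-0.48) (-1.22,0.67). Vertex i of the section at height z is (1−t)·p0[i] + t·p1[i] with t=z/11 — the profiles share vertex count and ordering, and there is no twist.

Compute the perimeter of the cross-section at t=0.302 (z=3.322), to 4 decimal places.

Perimeter at t=0.302: 16.6212

Cross-section at t=0.302: each vertex is (1-t)·p0[i] + t·p1[i].
  v1: (1-0.302)·(3.37,0.86) + 0.302·(-0.77,1.24) = (2.1197,0.9748)
  v2: (1-0.302)·(3.26,2.2) + 0.302·(-0.93,1.62) = (1.9946,2.0248)
  v3: (1-0.302)·(-1.34,2.53) + 0.302·(-2.61,2.23) = (-1.7235,2.4394)
  v4: (1-0.302)·(-4.76,0.6) + 0.302·(-3.15,1.1) = (-4.2738,0.7510)
  v5: (1-0.302)·(-0.98,-2.31) + 0.302·(-2.53,-0.48) = (-1.4481,-1.7573)
  v6: (1-0.302)·(2.93,-1.19) + 0.302·(-1.22,0.67) = (1.6767,-0.6283)
Perimeter = Σ |v_{i+1} − v_i|:
  edge 1→2: √(-0.1251² + 1.0501²) = 1.0575 (running 1.0575)
  edge 2→3: √(-3.7182² + 0.4146²) = 3.7412 (running 4.7987)
  edge 3→4: √(-2.5502² + -1.6884²) = 3.0585 (running 7.8572)
  edge 4→5: √(2.8257² + -2.5083²) = 3.7784 (running 11.6356)
  edge 5→6: √(3.1248² + 1.1291²) = 3.3225 (running 14.9581)
  edge 6→1: √(0.4430² + 1.6030²) = 1.6631 (running 16.6212)
Perimeter = 16.6212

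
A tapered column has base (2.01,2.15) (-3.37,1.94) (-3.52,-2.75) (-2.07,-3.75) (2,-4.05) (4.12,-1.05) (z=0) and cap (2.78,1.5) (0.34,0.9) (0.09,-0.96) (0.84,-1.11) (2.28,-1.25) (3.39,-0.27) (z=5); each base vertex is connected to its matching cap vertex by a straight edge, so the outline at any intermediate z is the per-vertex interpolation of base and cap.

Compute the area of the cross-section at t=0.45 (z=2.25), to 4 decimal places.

Cross-section at t=0.45: each vertex is (1-t)·p0[i] + t·p1[i].
  v1: (1-0.45)·(2.01,2.15) + 0.45·(2.78,1.5) = (2.3565,1.8575)
  v2: (1-0.45)·(-3.37,1.94) + 0.45·(0.34,0.9) = (-1.7005,1.4720)
  v3: (1-0.45)·(-3.52,-2.75) + 0.45·(0.09,-0.96) = (-1.8955,-1.9445)
  v4: (1-0.45)·(-2.07,-3.75) + 0.45·(0.84,-1.11) = (-0.7605,-2.5620)
  v5: (1-0.45)·(2,-4.05) + 0.45·(2.28,-1.25) = (2.1260,-2.7900)
  v6: (1-0.45)·(4.12,-1.05) + 0.45·(3.39,-0.27) = (3.7915,-0.6990)
Shoelace sum Σ(x_i·y_{i+1} − x_{i+1}·y_i):
  i=1: 2.3565·1.4720 − -1.7005·1.8575 = +6.6274 (running +6.6274)
  i=2: -1.7005·-1.9445 − -1.8955·1.4720 = +6.0968 (running +12.7242)
  i=3: -1.8955·-2.5620 − -0.7605·-1.9445 = +3.3775 (running +16.1017)
  i=4: -0.7605·-2.7900 − 2.1260·-2.5620 = +7.5686 (running +23.6703)
  i=5: 2.1260·-0.6990 − 3.7915·-2.7900 = +9.0922 (running +32.7625)
  i=6: 3.7915·1.8575 − 2.3565·-0.6990 = +8.6899 (running +41.4524)
Area = |Σ|/2 = |41.4524|/2 = 20.7262

Area at t=0.45: 20.7262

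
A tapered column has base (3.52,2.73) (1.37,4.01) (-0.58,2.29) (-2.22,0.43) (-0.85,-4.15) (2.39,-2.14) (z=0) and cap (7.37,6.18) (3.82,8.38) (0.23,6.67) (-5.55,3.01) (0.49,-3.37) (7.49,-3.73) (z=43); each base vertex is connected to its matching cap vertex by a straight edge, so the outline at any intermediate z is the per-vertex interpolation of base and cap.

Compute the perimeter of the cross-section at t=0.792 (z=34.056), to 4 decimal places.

Cross-section at t=0.792: each vertex is (1-t)·p0[i] + t·p1[i].
  v1: (1-0.792)·(3.52,2.73) + 0.792·(7.37,6.18) = (6.5692,5.4624)
  v2: (1-0.792)·(1.37,4.01) + 0.792·(3.82,8.38) = (3.3104,7.4710)
  v3: (1-0.792)·(-0.58,2.29) + 0.792·(0.23,6.67) = (0.0615,5.7590)
  v4: (1-0.792)·(-2.22,0.43) + 0.792·(-5.55,3.01) = (-4.8574,2.4734)
  v5: (1-0.792)·(-0.85,-4.15) + 0.792·(0.49,-3.37) = (0.2113,-3.5322)
  v6: (1-0.792)·(2.39,-2.14) + 0.792·(7.49,-3.73) = (6.4292,-3.3993)
Perimeter = Σ |v_{i+1} − v_i|:
  edge 1→2: √(-3.2588² + 2.0086²) = 3.8281 (running 3.8281)
  edge 2→3: √(-3.2489² + -1.7121²) = 3.6724 (running 7.5005)
  edge 3→4: √(-4.9189² + -3.2856²) = 5.9153 (running 13.4158)
  edge 4→5: √(5.0686² + -6.0056²) = 7.8586 (running 21.2744)
  edge 5→6: √(6.2179² + 0.1330²) = 6.2193 (running 27.4938)
  edge 6→1: √(0.1400² + 8.8617²) = 8.8628 (running 36.3566)
Perimeter = 36.3566

Perimeter at t=0.792: 36.3566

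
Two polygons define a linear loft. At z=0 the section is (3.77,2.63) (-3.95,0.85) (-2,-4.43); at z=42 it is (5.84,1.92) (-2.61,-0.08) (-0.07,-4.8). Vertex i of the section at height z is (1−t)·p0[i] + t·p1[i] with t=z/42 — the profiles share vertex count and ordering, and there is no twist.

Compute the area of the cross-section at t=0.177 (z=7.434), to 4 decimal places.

Area at t=0.177: 22.2014

Cross-section at t=0.177: each vertex is (1-t)·p0[i] + t·p1[i].
  v1: (1-0.177)·(3.77,2.63) + 0.177·(5.84,1.92) = (4.1364,2.5043)
  v2: (1-0.177)·(-3.95,0.85) + 0.177·(-2.61,-0.08) = (-3.7128,0.6854)
  v3: (1-0.177)·(-2,-4.43) + 0.177·(-0.07,-4.8) = (-1.6584,-4.4955)
Shoelace sum Σ(x_i·y_{i+1} − x_{i+1}·y_i):
  i=1: 4.1364·0.6854 − -3.7128·2.5043 = +12.1332 (running +12.1332)
  i=2: -3.7128·-4.4955 − -1.6584·0.6854 = +17.8276 (running +29.9608)
  i=3: -1.6584·2.5043 − 4.1364·-4.4955 = +14.4419 (running +44.4027)
Area = |Σ|/2 = |44.4027|/2 = 22.2014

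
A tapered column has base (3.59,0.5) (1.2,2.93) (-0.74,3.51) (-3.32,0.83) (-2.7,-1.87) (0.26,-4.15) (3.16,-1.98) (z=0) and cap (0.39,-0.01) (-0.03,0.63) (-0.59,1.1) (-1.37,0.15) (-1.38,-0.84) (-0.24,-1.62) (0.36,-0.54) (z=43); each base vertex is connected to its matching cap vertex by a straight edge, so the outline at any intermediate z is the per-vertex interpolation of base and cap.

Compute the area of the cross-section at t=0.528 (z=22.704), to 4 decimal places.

Cross-section at t=0.528: each vertex is (1-t)·p0[i] + t·p1[i].
  v1: (1-0.528)·(3.59,0.5) + 0.528·(0.39,-0.01) = (1.9004,0.2307)
  v2: (1-0.528)·(1.2,2.93) + 0.528·(-0.03,0.63) = (0.5506,1.7156)
  v3: (1-0.528)·(-0.74,3.51) + 0.528·(-0.59,1.1) = (-0.6608,2.2375)
  v4: (1-0.528)·(-3.32,0.83) + 0.528·(-1.37,0.15) = (-2.2904,0.4710)
  v5: (1-0.528)·(-2.7,-1.87) + 0.528·(-1.38,-0.84) = (-2.0030,-1.3262)
  v6: (1-0.528)·(0.26,-4.15) + 0.528·(-0.24,-1.62) = (-0.0040,-2.8142)
  v7: (1-0.528)·(3.16,-1.98) + 0.528·(0.36,-0.54) = (1.6816,-1.2197)
Shoelace sum Σ(x_i·y_{i+1} − x_{i+1}·y_i):
  i=1: 1.9004·1.7156 − 0.5506·0.2307 = +3.1333 (running +3.1333)
  i=2: 0.5506·2.2375 − -0.6608·1.7156 = +2.3656 (running +5.4989)
  i=3: -0.6608·0.4710 − -2.2904·2.2375 = +4.8136 (running +10.3125)
  i=4: -2.2904·-1.3262 − -2.0030·0.4710 = +3.9808 (running +14.2933)
  i=5: -2.0030·-2.8142 − -0.0040·-1.3262 = +5.6316 (running +19.9248)
  i=6: -0.0040·-1.2197 − 1.6816·-2.8142 = +4.7372 (running +24.6620)
  i=7: 1.6816·0.2307 − 1.9004·-1.2197 = +2.7059 (running +27.3679)
Area = |Σ|/2 = |27.3679|/2 = 13.6839

Area at t=0.528: 13.6839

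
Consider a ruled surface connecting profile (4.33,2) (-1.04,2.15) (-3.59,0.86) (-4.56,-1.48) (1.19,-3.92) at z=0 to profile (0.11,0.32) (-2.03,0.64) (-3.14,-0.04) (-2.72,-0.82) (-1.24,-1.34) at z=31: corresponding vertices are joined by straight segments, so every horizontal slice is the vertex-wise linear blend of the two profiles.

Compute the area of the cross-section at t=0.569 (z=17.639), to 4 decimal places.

Area at t=0.569: 12.8716

Cross-section at t=0.569: each vertex is (1-t)·p0[i] + t·p1[i].
  v1: (1-0.569)·(4.33,2) + 0.569·(0.11,0.32) = (1.9288,1.0441)
  v2: (1-0.569)·(-1.04,2.15) + 0.569·(-2.03,0.64) = (-1.6033,1.2908)
  v3: (1-0.569)·(-3.59,0.86) + 0.569·(-3.14,-0.04) = (-3.3339,0.3479)
  v4: (1-0.569)·(-4.56,-1.48) + 0.569·(-2.72,-0.82) = (-3.5130,-1.1045)
  v5: (1-0.569)·(1.19,-3.92) + 0.569·(-1.24,-1.34) = (-0.1927,-2.4520)
Shoelace sum Σ(x_i·y_{i+1} − x_{i+1}·y_i):
  i=1: 1.9288·1.2908 − -1.6033·1.0441 = +4.1637 (running +4.1637)
  i=2: -1.6033·0.3479 − -3.3339·1.2908 = +3.7457 (running +7.9094)
  i=3: -3.3339·-1.1045 − -3.5130·0.3479 = +4.9044 (running +12.8138)
  i=4: -3.5130·-2.4520 − -0.1927·-1.1045 = +8.4011 (running +21.2149)
  i=5: -0.1927·1.0441 − 1.9288·-2.4520 = +4.5283 (running +25.7432)
Area = |Σ|/2 = |25.7432|/2 = 12.8716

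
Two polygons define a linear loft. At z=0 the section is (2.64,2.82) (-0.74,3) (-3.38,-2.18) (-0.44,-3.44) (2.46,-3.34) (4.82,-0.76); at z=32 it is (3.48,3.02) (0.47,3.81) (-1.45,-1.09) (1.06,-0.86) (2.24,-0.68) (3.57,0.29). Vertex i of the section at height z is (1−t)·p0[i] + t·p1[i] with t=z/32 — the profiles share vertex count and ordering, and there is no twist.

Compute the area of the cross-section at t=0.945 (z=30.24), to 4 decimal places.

Cross-section at t=0.945: each vertex is (1-t)·p0[i] + t·p1[i].
  v1: (1-0.945)·(2.64,2.82) + 0.945·(3.48,3.02) = (3.4338,3.0090)
  v2: (1-0.945)·(-0.74,3) + 0.945·(0.47,3.81) = (0.4034,3.7654)
  v3: (1-0.945)·(-3.38,-2.18) + 0.945·(-1.45,-1.09) = (-1.5562,-1.1500)
  v4: (1-0.945)·(-0.44,-3.44) + 0.945·(1.06,-0.86) = (0.9775,-1.0019)
  v5: (1-0.945)·(2.46,-3.34) + 0.945·(2.24,-0.68) = (2.2521,-0.8263)
  v6: (1-0.945)·(4.82,-0.76) + 0.945·(3.57,0.29) = (3.6387,0.2322)
Shoelace sum Σ(x_i·y_{i+1} − x_{i+1}·y_i):
  i=1: 3.4338·3.7654 − 0.4034·3.0090 = +11.7158 (running +11.7158)
  i=2: 0.4034·-1.1500 − -1.5562·3.7654 = +5.3957 (running +17.1115)
  i=3: -1.5562·-1.0019 − 0.9775·-1.1500 = +2.6832 (running +19.7947)
  i=4: 0.9775·-0.8263 − 2.2521·-1.0019 = +1.4487 (running +21.2433)
  i=5: 2.2521·0.2322 − 3.6387·-0.8263 = +3.5297 (running +24.7731)
  i=6: 3.6387·3.0090 − 3.4338·0.2322 = +10.1515 (running +34.9246)
Area = |Σ|/2 = |34.9246|/2 = 17.4623

Area at t=0.945: 17.4623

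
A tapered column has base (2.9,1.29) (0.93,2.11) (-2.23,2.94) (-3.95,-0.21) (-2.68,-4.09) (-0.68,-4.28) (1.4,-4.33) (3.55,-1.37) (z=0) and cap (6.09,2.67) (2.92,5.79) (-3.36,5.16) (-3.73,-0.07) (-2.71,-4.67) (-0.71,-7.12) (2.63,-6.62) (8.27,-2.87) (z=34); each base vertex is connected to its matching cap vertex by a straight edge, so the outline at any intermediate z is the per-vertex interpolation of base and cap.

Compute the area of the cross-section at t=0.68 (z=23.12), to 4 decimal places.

Area at t=0.68: 84.7720

Cross-section at t=0.68: each vertex is (1-t)·p0[i] + t·p1[i].
  v1: (1-0.68)·(2.9,1.29) + 0.68·(6.09,2.67) = (5.0692,2.2284)
  v2: (1-0.68)·(0.93,2.11) + 0.68·(2.92,5.79) = (2.2832,4.6124)
  v3: (1-0.68)·(-2.23,2.94) + 0.68·(-3.36,5.16) = (-2.9984,4.4496)
  v4: (1-0.68)·(-3.95,-0.21) + 0.68·(-3.73,-0.07) = (-3.8004,-0.1148)
  v5: (1-0.68)·(-2.68,-4.09) + 0.68·(-2.71,-4.67) = (-2.7004,-4.4844)
  v6: (1-0.68)·(-0.68,-4.28) + 0.68·(-0.71,-7.12) = (-0.7004,-6.2112)
  v7: (1-0.68)·(1.4,-4.33) + 0.68·(2.63,-6.62) = (2.2364,-5.8872)
  v8: (1-0.68)·(3.55,-1.37) + 0.68·(8.27,-2.87) = (6.7596,-2.3900)
Shoelace sum Σ(x_i·y_{i+1} − x_{i+1}·y_i):
  i=1: 5.0692·4.6124 − 2.2832·2.2284 = +18.2933 (running +18.2933)
  i=2: 2.2832·4.4496 − -2.9984·4.6124 = +23.9891 (running +42.2824)
  i=3: -2.9984·-0.1148 − -3.8004·4.4496 = +17.2545 (running +59.5369)
  i=4: -3.8004·-4.4844 − -2.7004·-0.1148 = +16.7325 (running +76.2694)
  i=5: -2.7004·-6.2112 − -0.7004·-4.4844 = +13.6319 (running +89.9013)
  i=6: -0.7004·-5.8872 − 2.2364·-6.2112 = +18.0141 (running +107.9154)
  i=7: 2.2364·-2.3900 − 6.7596·-5.8872 = +34.4501 (running +142.3655)
  i=8: 6.7596·2.2284 − 5.0692·-2.3900 = +27.1785 (running +169.5440)
Area = |Σ|/2 = |169.5440|/2 = 84.7720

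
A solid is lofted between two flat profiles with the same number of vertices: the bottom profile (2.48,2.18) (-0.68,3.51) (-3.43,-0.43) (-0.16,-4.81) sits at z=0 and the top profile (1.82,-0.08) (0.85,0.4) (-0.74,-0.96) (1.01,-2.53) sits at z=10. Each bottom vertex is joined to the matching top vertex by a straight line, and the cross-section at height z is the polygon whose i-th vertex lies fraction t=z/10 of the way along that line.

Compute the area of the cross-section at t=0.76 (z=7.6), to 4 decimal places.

Area at t=0.76: 7.2637

Cross-section at t=0.76: each vertex is (1-t)·p0[i] + t·p1[i].
  v1: (1-0.76)·(2.48,2.18) + 0.76·(1.82,-0.08) = (1.9784,0.4624)
  v2: (1-0.76)·(-0.68,3.51) + 0.76·(0.85,0.4) = (0.4828,1.1464)
  v3: (1-0.76)·(-3.43,-0.43) + 0.76·(-0.74,-0.96) = (-1.3856,-0.8328)
  v4: (1-0.76)·(-0.16,-4.81) + 0.76·(1.01,-2.53) = (0.7292,-3.0772)
Shoelace sum Σ(x_i·y_{i+1} − x_{i+1}·y_i):
  i=1: 1.9784·1.1464 − 0.4828·0.4624 = +2.0448 (running +2.0448)
  i=2: 0.4828·-0.8328 − -1.3856·1.1464 = +1.1864 (running +3.2312)
  i=3: -1.3856·-3.0772 − 0.7292·-0.8328 = +4.8710 (running +8.1022)
  i=4: 0.7292·0.4624 − 1.9784·-3.0772 = +6.4251 (running +14.5273)
Area = |Σ|/2 = |14.5273|/2 = 7.2637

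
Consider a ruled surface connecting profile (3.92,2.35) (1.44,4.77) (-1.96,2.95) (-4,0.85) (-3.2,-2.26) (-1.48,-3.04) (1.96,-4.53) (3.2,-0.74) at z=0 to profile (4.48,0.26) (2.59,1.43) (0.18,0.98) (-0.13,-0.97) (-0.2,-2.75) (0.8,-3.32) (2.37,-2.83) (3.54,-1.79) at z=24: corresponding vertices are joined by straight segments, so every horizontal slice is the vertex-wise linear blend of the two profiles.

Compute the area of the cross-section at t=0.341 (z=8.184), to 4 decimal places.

Area at t=0.341: 34.3070

Cross-section at t=0.341: each vertex is (1-t)·p0[i] + t·p1[i].
  v1: (1-0.341)·(3.92,2.35) + 0.341·(4.48,0.26) = (4.1110,1.6373)
  v2: (1-0.341)·(1.44,4.77) + 0.341·(2.59,1.43) = (1.8321,3.6311)
  v3: (1-0.341)·(-1.96,2.95) + 0.341·(0.18,0.98) = (-1.2303,2.2782)
  v4: (1-0.341)·(-4,0.85) + 0.341·(-0.13,-0.97) = (-2.6803,0.2294)
  v5: (1-0.341)·(-3.2,-2.26) + 0.341·(-0.2,-2.75) = (-2.1770,-2.4271)
  v6: (1-0.341)·(-1.48,-3.04) + 0.341·(0.8,-3.32) = (-0.7025,-3.1355)
  v7: (1-0.341)·(1.96,-4.53) + 0.341·(2.37,-2.83) = (2.0998,-3.9503)
  v8: (1-0.341)·(3.2,-0.74) + 0.341·(3.54,-1.79) = (3.3159,-1.0981)
Shoelace sum Σ(x_i·y_{i+1} − x_{i+1}·y_i):
  i=1: 4.1110·3.6311 − 1.8321·1.6373 = +11.9273 (running +11.9273)
  i=2: 1.8321·2.2782 − -1.2303·3.6311 = +8.6412 (running +20.5686)
  i=3: -1.2303·0.2294 − -2.6803·2.2782 = +5.8242 (running +26.3928)
  i=4: -2.6803·-2.4271 − -2.1770·0.2294 = +7.0048 (running +33.3975)
  i=5: -2.1770·-3.1355 − -0.7025·-2.4271 = +5.1209 (running +38.5184)
  i=6: -0.7025·-3.9503 − 2.0998·-3.1355 = +9.3591 (running +47.8775)
  i=7: 2.0998·-1.0981 − 3.3159·-3.9503 = +10.7933 (running +58.6707)
  i=8: 3.3159·1.6373 − 4.1110·-1.0981 = +9.9433 (running +68.6140)
Area = |Σ|/2 = |68.6140|/2 = 34.3070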